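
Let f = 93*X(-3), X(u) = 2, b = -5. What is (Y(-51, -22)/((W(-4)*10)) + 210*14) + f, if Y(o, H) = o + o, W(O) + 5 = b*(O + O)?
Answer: 546999/175 ≈ 3125.7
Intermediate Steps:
W(O) = -5 - 10*O (W(O) = -5 - 5*(O + O) = -5 - 10*O)
Y(o, H) = 2*o
f = 186 (f = 93*2 = 186)
(Y(-51, -22)/((W(-4)*10)) + 210*14) + f = ((2*(-51))/(((-5 - 10*(-4))*10)) + 210*14) + 186 = (-102*1/(10*(-5 + 40)) + 2940) + 186 = (-102/(35*10) + 2940) + 186 = (-102/350 + 2940) + 186 = (-102*1/350 + 2940) + 186 = (-51/175 + 2940) + 186 = 514449/175 + 186 = 546999/175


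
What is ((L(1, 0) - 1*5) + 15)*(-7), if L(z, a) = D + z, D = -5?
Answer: -42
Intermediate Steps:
L(z, a) = -5 + z
((L(1, 0) - 1*5) + 15)*(-7) = (((-5 + 1) - 1*5) + 15)*(-7) = ((-4 - 5) + 15)*(-7) = (-9 + 15)*(-7) = 6*(-7) = -42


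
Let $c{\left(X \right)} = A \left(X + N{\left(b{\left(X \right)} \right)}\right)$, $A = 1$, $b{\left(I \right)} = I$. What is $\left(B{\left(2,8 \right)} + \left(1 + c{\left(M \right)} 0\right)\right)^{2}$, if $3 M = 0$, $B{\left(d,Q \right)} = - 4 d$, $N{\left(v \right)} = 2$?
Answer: $49$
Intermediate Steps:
$M = 0$ ($M = \frac{1}{3} \cdot 0 = 0$)
$c{\left(X \right)} = 2 + X$ ($c{\left(X \right)} = 1 \left(X + 2\right) = 1 \left(2 + X\right) = 2 + X$)
$\left(B{\left(2,8 \right)} + \left(1 + c{\left(M \right)} 0\right)\right)^{2} = \left(\left(-4\right) 2 + \left(1 + \left(2 + 0\right) 0\right)\right)^{2} = \left(-8 + \left(1 + 2 \cdot 0\right)\right)^{2} = \left(-8 + \left(1 + 0\right)\right)^{2} = \left(-8 + 1\right)^{2} = \left(-7\right)^{2} = 49$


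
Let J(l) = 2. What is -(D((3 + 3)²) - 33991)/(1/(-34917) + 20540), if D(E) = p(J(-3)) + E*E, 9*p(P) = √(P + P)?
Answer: 3424810667/2151585537 ≈ 1.5918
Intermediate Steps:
p(P) = √2*√P/9 (p(P) = √(P + P)/9 = √(2*P)/9 = (√2*√P)/9 = √2*√P/9)
D(E) = 2/9 + E² (D(E) = √2*√2/9 + E*E = 2/9 + E²)
-(D((3 + 3)²) - 33991)/(1/(-34917) + 20540) = -((2/9 + ((3 + 3)²)²) - 33991)/(1/(-34917) + 20540) = -((2/9 + (6²)²) - 33991)/(-1/34917 + 20540) = -((2/9 + 36²) - 33991)/717195179/34917 = -((2/9 + 1296) - 33991)*34917/717195179 = -(11666/9 - 33991)*34917/717195179 = -(-294253)*34917/(9*717195179) = -1*(-3424810667/2151585537) = 3424810667/2151585537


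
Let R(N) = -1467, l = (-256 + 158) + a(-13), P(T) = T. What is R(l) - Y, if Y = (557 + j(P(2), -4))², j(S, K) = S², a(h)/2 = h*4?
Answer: -316188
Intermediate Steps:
a(h) = 8*h (a(h) = 2*(h*4) = 2*(4*h) = 8*h)
l = -202 (l = (-256 + 158) + 8*(-13) = -98 - 104 = -202)
Y = 314721 (Y = (557 + 2²)² = (557 + 4)² = 561² = 314721)
R(l) - Y = -1467 - 1*314721 = -1467 - 314721 = -316188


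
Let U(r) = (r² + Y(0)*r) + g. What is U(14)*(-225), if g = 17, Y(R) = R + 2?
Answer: -54225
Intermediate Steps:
Y(R) = 2 + R
U(r) = 17 + r² + 2*r (U(r) = (r² + (2 + 0)*r) + 17 = (r² + 2*r) + 17 = 17 + r² + 2*r)
U(14)*(-225) = (17 + 14² + 2*14)*(-225) = (17 + 196 + 28)*(-225) = 241*(-225) = -54225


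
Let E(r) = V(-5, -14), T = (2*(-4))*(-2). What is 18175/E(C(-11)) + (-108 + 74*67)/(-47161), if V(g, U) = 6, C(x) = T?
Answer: 857122075/282966 ≈ 3029.1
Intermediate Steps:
T = 16 (T = -8*(-2) = 16)
C(x) = 16
E(r) = 6
18175/E(C(-11)) + (-108 + 74*67)/(-47161) = 18175/6 + (-108 + 74*67)/(-47161) = 18175*(1/6) + (-108 + 4958)*(-1/47161) = 18175/6 + 4850*(-1/47161) = 18175/6 - 4850/47161 = 857122075/282966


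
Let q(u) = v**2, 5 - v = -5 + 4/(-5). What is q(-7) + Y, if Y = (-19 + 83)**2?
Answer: 105316/25 ≈ 4212.6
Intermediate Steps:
v = 54/5 (v = 5 - (-5 + 4/(-5)) = 5 - (-5 + 4*(-1/5)) = 5 - (-5 - 4/5) = 5 - 1*(-29/5) = 5 + 29/5 = 54/5 ≈ 10.800)
Y = 4096 (Y = 64**2 = 4096)
q(u) = 2916/25 (q(u) = (54/5)**2 = 2916/25)
q(-7) + Y = 2916/25 + 4096 = 105316/25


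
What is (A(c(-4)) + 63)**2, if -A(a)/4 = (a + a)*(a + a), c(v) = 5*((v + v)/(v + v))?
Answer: 113569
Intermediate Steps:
c(v) = 5 (c(v) = 5*((2*v)/((2*v))) = 5*((2*v)*(1/(2*v))) = 5*1 = 5)
A(a) = -16*a**2 (A(a) = -4*(a + a)*(a + a) = -4*2*a*2*a = -16*a**2)
(A(c(-4)) + 63)**2 = (-16*5**2 + 63)**2 = (-16*25 + 63)**2 = (-400 + 63)**2 = (-337)**2 = 113569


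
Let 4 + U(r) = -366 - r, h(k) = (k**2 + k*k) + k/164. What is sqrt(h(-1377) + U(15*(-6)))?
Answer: sqrt(25497203615)/82 ≈ 1947.3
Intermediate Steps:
h(k) = 2*k**2 + k/164 (h(k) = (k**2 + k**2) + k*(1/164) = 2*k**2 + k/164)
U(r) = -370 - r (U(r) = -4 + (-366 - r) = -370 - r)
sqrt(h(-1377) + U(15*(-6))) = sqrt((1/164)*(-1377)*(1 + 328*(-1377)) + (-370 - 15*(-6))) = sqrt((1/164)*(-1377)*(1 - 451656) + (-370 - 1*(-90))) = sqrt((1/164)*(-1377)*(-451655) + (-370 + 90)) = sqrt(621928935/164 - 280) = sqrt(621883015/164) = sqrt(25497203615)/82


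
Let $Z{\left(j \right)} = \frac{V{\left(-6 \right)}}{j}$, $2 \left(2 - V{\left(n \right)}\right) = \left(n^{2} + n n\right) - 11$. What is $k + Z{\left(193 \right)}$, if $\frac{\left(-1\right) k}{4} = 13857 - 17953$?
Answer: $\frac{6324167}{386} \approx 16384.0$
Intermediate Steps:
$k = 16384$ ($k = - 4 \left(13857 - 17953\right) = \left(-4\right) \left(-4096\right) = 16384$)
$V{\left(n \right)} = \frac{15}{2} - n^{2}$ ($V{\left(n \right)} = 2 - \frac{\left(n^{2} + n n\right) - 11}{2} = 2 - \frac{\left(n^{2} + n^{2}\right) - 11}{2} = 2 - \frac{2 n^{2} - 11}{2} = 2 - \frac{-11 + 2 n^{2}}{2} = 2 - \left(- \frac{11}{2} + n^{2}\right) = \frac{15}{2} - n^{2}$)
$Z{\left(j \right)} = - \frac{57}{2 j}$ ($Z{\left(j \right)} = \frac{\frac{15}{2} - \left(-6\right)^{2}}{j} = \frac{\frac{15}{2} - 36}{j} = - \frac{57}{2 j}$)
$k + Z{\left(193 \right)} = 16384 - \frac{57}{2 \cdot 193} = 16384 - \frac{57}{386} = \frac{6324167}{386}$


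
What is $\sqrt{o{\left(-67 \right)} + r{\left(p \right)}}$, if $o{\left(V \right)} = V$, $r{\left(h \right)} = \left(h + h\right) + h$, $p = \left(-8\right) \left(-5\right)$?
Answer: $\sqrt{53} \approx 7.2801$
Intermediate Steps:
$p = 40$
$r{\left(h \right)} = 3 h$ ($r{\left(h \right)} = 2 h + h = 3 h$)
$\sqrt{o{\left(-67 \right)} + r{\left(p \right)}} = \sqrt{-67 + 3 \cdot 40} = \sqrt{-67 + 120} = \sqrt{53}$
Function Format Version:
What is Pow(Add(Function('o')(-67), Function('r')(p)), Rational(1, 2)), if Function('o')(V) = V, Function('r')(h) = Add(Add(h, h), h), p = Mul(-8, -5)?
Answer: Pow(53, Rational(1, 2)) ≈ 7.2801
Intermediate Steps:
p = 40
Function('r')(h) = Mul(3, h) (Function('r')(h) = Add(Mul(2, h), h) = Mul(3, h))
Pow(Add(Function('o')(-67), Function('r')(p)), Rational(1, 2)) = Pow(Add(-67, Mul(3, 40)), Rational(1, 2)) = Pow(Add(-67, 120), Rational(1, 2)) = Pow(53, Rational(1, 2))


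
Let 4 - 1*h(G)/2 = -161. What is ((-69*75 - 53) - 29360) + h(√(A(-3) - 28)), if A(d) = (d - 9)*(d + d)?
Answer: -34258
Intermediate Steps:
A(d) = 2*d*(-9 + d) (A(d) = (-9 + d)*(2*d) = 2*d*(-9 + d))
h(G) = 330 (h(G) = 8 - 2*(-161) = 8 + 322 = 330)
((-69*75 - 53) - 29360) + h(√(A(-3) - 28)) = ((-69*75 - 53) - 29360) + 330 = ((-5175 - 53) - 29360) + 330 = (-5228 - 29360) + 330 = -34588 + 330 = -34258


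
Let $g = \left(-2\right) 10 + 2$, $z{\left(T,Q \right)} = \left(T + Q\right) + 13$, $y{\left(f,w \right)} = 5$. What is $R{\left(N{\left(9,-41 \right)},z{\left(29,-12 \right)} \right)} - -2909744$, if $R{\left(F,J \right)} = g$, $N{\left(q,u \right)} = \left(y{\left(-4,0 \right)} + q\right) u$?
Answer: $2909726$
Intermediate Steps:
$z{\left(T,Q \right)} = 13 + Q + T$ ($z{\left(T,Q \right)} = \left(Q + T\right) + 13 = 13 + Q + T$)
$g = -18$ ($g = -20 + 2 = -18$)
$N{\left(q,u \right)} = u \left(5 + q\right)$ ($N{\left(q,u \right)} = \left(5 + q\right) u = u \left(5 + q\right)$)
$R{\left(F,J \right)} = -18$
$R{\left(N{\left(9,-41 \right)},z{\left(29,-12 \right)} \right)} - -2909744 = -18 - -2909744 = -18 + 2909744 = 2909726$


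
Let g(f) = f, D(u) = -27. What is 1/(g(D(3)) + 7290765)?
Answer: 1/7290738 ≈ 1.3716e-7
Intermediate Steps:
1/(g(D(3)) + 7290765) = 1/(-27 + 7290765) = 1/7290738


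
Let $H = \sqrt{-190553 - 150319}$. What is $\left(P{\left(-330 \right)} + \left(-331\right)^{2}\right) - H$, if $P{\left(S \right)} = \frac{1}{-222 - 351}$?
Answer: $\frac{62778452}{573} - 2 i \sqrt{85218} \approx 1.0956 \cdot 10^{5} - 583.84 i$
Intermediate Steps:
$H = 2 i \sqrt{85218}$ ($H = \sqrt{-340872} = 2 i \sqrt{85218} \approx 583.84 i$)
$P{\left(S \right)} = - \frac{1}{573}$ ($P{\left(S \right)} = \frac{1}{-573} = - \frac{1}{573}$)
$\left(P{\left(-330 \right)} + \left(-331\right)^{2}\right) - H = \left(- \frac{1}{573} + \left(-331\right)^{2}\right) - 2 i \sqrt{85218} = \left(- \frac{1}{573} + 109561\right) - 2 i \sqrt{85218} = \frac{62778452}{573} - 2 i \sqrt{85218}$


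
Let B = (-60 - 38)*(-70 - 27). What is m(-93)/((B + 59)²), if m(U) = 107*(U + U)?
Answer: -19902/91489225 ≈ -0.00021753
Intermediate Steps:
m(U) = 214*U (m(U) = 107*(2*U) = 214*U)
B = 9506 (B = -98*(-97) = 9506)
m(-93)/((B + 59)²) = (214*(-93))/((9506 + 59)²) = -19902/(9565²) = -19902/91489225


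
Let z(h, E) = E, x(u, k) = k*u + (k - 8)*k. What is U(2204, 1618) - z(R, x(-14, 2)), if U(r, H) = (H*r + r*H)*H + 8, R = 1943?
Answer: 11539809040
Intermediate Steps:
x(u, k) = k*u + k*(-8 + k) (x(u, k) = k*u + (-8 + k)*k = k*u + k*(-8 + k))
U(r, H) = 8 + 2*r*H² (U(r, H) = (H*r + H*r)*H + 8 = (2*H*r)*H + 8 = 2*r*H² + 8 = 8 + 2*r*H²)
U(2204, 1618) - z(R, x(-14, 2)) = (8 + 2*2204*1618²) - 2*(-8 + 2 - 14) = (8 + 2*2204*2617924) - 2*(-20) = (8 + 11539808992) - 1*(-40) = 11539809000 + 40 = 11539809040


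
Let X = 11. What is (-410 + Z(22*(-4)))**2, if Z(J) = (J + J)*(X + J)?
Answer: 172712164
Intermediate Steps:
Z(J) = 2*J*(11 + J) (Z(J) = (J + J)*(11 + J) = (2*J)*(11 + J) = 2*J*(11 + J))
(-410 + Z(22*(-4)))**2 = (-410 + 2*(22*(-4))*(11 + 22*(-4)))**2 = (-410 + 2*(-88)*(11 - 88))**2 = (-410 + 2*(-88)*(-77))**2 = (-410 + 13552)**2 = 13142**2 = 172712164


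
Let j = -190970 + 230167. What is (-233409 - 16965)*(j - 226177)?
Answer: 46814930520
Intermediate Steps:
j = 39197
(-233409 - 16965)*(j - 226177) = (-233409 - 16965)*(39197 - 226177) = -250374*(-186980) = 46814930520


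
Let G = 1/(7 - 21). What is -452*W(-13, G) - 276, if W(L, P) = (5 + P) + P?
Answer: -17300/7 ≈ -2471.4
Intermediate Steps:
G = -1/14 (G = 1/(-14) = -1/14 ≈ -0.071429)
W(L, P) = 5 + 2*P
-452*W(-13, G) - 276 = -452*(5 + 2*(-1/14)) - 276 = -452*(5 - ⅐) - 276 = -452*34/7 - 276 = -15368/7 - 276 = -17300/7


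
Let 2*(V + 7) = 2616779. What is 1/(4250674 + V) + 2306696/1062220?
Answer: 6411527227272/2952470497715 ≈ 2.1716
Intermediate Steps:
V = 2616765/2 (V = -7 + (1/2)*2616779 = -7 + 2616779/2 = 2616765/2 ≈ 1.3084e+6)
1/(4250674 + V) + 2306696/1062220 = 1/(4250674 + 2616765/2) + 2306696/1062220 = 1/(11118113/2) + 2306696*(1/1062220) = 2/11118113 + 576674/265555 = 6411527227272/2952470497715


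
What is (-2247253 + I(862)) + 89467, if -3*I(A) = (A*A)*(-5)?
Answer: -2758138/3 ≈ -9.1938e+5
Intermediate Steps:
I(A) = 5*A**2/3 (I(A) = -A*A*(-5)/3 = -A**2*(-5)/3 = -(-5)*A**2/3 = 5*A**2/3)
(-2247253 + I(862)) + 89467 = (-2247253 + (5/3)*862**2) + 89467 = (-2247253 + (5/3)*743044) + 89467 = (-2247253 + 3715220/3) + 89467 = -3026539/3 + 89467 = -2758138/3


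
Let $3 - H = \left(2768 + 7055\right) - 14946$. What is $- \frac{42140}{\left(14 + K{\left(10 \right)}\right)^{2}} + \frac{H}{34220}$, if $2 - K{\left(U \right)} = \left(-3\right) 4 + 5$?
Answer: $- \frac{719659573}{9051190} \approx -79.51$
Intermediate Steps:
$K{\left(U \right)} = 9$ ($K{\left(U \right)} = 2 - \left(\left(-3\right) 4 + 5\right) = 2 - \left(-12 + 5\right) = 2 - -7 = 2 + 7 = 9$)
$H = 5126$ ($H = 3 - \left(\left(2768 + 7055\right) - 14946\right) = 3 - \left(9823 - 14946\right) = 3 - -5123 = 3 + 5123 = 5126$)
$- \frac{42140}{\left(14 + K{\left(10 \right)}\right)^{2}} + \frac{H}{34220} = - \frac{42140}{\left(14 + 9\right)^{2}} + \frac{5126}{34220} = - \frac{42140}{23^{2}} + 5126 \cdot \frac{1}{34220} = - \frac{42140}{529} + \frac{2563}{17110} = - \frac{719659573}{9051190}$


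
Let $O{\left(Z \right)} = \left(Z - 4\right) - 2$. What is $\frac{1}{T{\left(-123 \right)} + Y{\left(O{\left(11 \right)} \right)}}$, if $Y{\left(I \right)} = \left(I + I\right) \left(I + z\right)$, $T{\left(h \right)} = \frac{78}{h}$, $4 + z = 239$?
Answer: $\frac{41}{98374} \approx 0.00041678$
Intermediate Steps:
$z = 235$ ($z = -4 + 239 = 235$)
$O{\left(Z \right)} = -6 + Z$ ($O{\left(Z \right)} = \left(-4 + Z\right) - 2 = -6 + Z$)
$Y{\left(I \right)} = 2 I \left(235 + I\right)$ ($Y{\left(I \right)} = \left(I + I\right) \left(I + 235\right) = 2 I \left(235 + I\right)$)
$\frac{1}{T{\left(-123 \right)} + Y{\left(O{\left(11 \right)} \right)}} = \frac{1}{\frac{78}{-123} + 2 \left(-6 + 11\right) \left(235 + \left(-6 + 11\right)\right)} = \frac{1}{78 \left(- \frac{1}{123}\right) + 2 \cdot 5 \left(235 + 5\right)} = \frac{1}{- \frac{26}{41} + 2 \cdot 5 \cdot 240} = \frac{1}{- \frac{26}{41} + 2400} = \frac{1}{\frac{98374}{41}} = \frac{41}{98374}$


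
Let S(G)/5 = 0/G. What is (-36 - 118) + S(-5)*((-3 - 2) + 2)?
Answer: -154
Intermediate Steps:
S(G) = 0 (S(G) = 5*(0/G) = 5*0 = 0)
(-36 - 118) + S(-5)*((-3 - 2) + 2) = (-36 - 118) + 0*((-3 - 2) + 2) = -154 + 0*(-5 + 2) = -154 + 0*(-3) = -154 + 0 = -154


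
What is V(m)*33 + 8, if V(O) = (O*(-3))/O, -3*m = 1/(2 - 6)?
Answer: -91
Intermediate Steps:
m = 1/12 (m = -1/(3*(2 - 6)) = -1/3/(-4) = -1/3*(-1/4) = 1/12 ≈ 0.083333)
V(O) = -3 (V(O) = (-3*O)/O = -3)
V(m)*33 + 8 = -3*33 + 8 = -99 + 8 = -91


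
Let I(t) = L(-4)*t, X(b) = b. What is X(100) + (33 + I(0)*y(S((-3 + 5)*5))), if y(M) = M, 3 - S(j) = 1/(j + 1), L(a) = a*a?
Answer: 133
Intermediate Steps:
L(a) = a²
S(j) = 3 - 1/(1 + j) (S(j) = 3 - 1/(j + 1) = 3 - 1/(1 + j))
I(t) = 16*t (I(t) = (-4)²*t = 16*t)
X(100) + (33 + I(0)*y(S((-3 + 5)*5))) = 100 + (33 + (16*0)*((2 + 3*((-3 + 5)*5))/(1 + (-3 + 5)*5))) = 100 + (33 + 0*((2 + 3*(2*5))/(1 + 2*5))) = 100 + (33 + 0*((2 + 3*10)/(1 + 10))) = 100 + (33 + 0*((2 + 30)/11)) = 100 + (33 + 0*((1/11)*32)) = 100 + (33 + 0*(32/11)) = 100 + (33 + 0) = 100 + 33 = 133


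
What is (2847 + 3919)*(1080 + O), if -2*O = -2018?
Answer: 14134174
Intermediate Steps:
O = 1009 (O = -1/2*(-2018) = 1009)
(2847 + 3919)*(1080 + O) = (2847 + 3919)*(1080 + 1009) = 6766*2089 = 14134174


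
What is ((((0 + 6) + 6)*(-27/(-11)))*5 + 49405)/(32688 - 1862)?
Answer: 545075/339086 ≈ 1.6075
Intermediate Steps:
((((0 + 6) + 6)*(-27/(-11)))*5 + 49405)/(32688 - 1862) = (((6 + 6)*(-27*(-1/11)))*5 + 49405)/30826 = ((12*(27/11))*5 + 49405)*(1/30826) = ((324/11)*5 + 49405)*(1/30826) = (1620/11 + 49405)*(1/30826) = (545075/11)*(1/30826) = 545075/339086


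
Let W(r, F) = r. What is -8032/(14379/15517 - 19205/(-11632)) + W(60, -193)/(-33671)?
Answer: -48813743704757948/15665786733223 ≈ -3115.9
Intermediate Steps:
-8032/(14379/15517 - 19205/(-11632)) + W(60, -193)/(-33671) = -8032/(14379/15517 - 19205/(-11632)) + 60/(-33671) = -8032/(14379*(1/15517) - 19205*(-1/11632)) + 60*(-1/33671) = -8032/(14379/15517 + 19205/11632) - 60/33671 = -8032/465260513/180493744 - 60/33671 = -8032*180493744/465260513 - 60/33671 = -1449725751808/465260513 - 60/33671 = -48813743704757948/15665786733223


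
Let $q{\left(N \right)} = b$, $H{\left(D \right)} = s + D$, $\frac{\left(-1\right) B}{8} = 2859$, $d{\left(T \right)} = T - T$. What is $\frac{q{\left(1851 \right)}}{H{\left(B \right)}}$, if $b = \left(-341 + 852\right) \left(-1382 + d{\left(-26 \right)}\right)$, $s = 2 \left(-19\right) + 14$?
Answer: $\frac{353101}{11448} \approx 30.844$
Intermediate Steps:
$d{\left(T \right)} = 0$
$B = -22872$ ($B = \left(-8\right) 2859 = -22872$)
$s = -24$ ($s = -38 + 14 = -24$)
$H{\left(D \right)} = -24 + D$
$b = -706202$ ($b = \left(-341 + 852\right) \left(-1382 + 0\right) = 511 \left(-1382\right) = -706202$)
$q{\left(N \right)} = -706202$
$\frac{q{\left(1851 \right)}}{H{\left(B \right)}} = - \frac{706202}{-24 - 22872} = - \frac{706202}{-22896} = \left(-706202\right) \left(- \frac{1}{22896}\right) = \frac{353101}{11448}$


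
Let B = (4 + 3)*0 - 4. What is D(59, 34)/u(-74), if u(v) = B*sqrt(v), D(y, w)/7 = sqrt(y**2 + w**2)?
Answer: 7*I*sqrt(343138)/296 ≈ 13.853*I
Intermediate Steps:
B = -4 (B = 7*0 - 4 = 0 - 4 = -4)
D(y, w) = 7*sqrt(w**2 + y**2) (D(y, w) = 7*sqrt(y**2 + w**2) = 7*sqrt(w**2 + y**2))
u(v) = -4*sqrt(v)
D(59, 34)/u(-74) = (7*sqrt(34**2 + 59**2))/((-4*I*sqrt(74))) = (7*sqrt(1156 + 3481))/((-4*I*sqrt(74))) = (7*sqrt(4637))/((-4*I*sqrt(74))) = (7*sqrt(4637))*(I*sqrt(74)/296) = 7*I*sqrt(343138)/296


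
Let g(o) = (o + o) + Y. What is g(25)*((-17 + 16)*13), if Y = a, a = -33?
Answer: -221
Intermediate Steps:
Y = -33
g(o) = -33 + 2*o (g(o) = (o + o) - 33 = 2*o - 33 = -33 + 2*o)
g(25)*((-17 + 16)*13) = (-33 + 2*25)*((-17 + 16)*13) = (-33 + 50)*(-1*13) = 17*(-13) = -221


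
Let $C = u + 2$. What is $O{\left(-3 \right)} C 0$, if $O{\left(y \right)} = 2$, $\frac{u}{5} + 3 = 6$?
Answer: $0$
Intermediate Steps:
$u = 15$ ($u = -15 + 5 \cdot 6 = -15 + 30 = 15$)
$C = 17$ ($C = 15 + 2 = 17$)
$O{\left(-3 \right)} C 0 = 2 \cdot 17 \cdot 0 = 34 \cdot 0 = 0$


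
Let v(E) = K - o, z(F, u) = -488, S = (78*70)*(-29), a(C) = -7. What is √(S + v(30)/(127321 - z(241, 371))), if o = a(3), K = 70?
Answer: I*√2375120416823/3873 ≈ 397.92*I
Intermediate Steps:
o = -7
S = -158340 (S = 5460*(-29) = -158340)
v(E) = 77 (v(E) = 70 - 1*(-7) = 70 + 7 = 77)
√(S + v(30)/(127321 - z(241, 371))) = √(-158340 + 77/(127321 - 1*(-488))) = √(-158340 + 77/(127321 + 488)) = √(-158340 + 77/127809) = √(-158340 + 77*(1/127809)) = √(-158340 + 7/11619) = √(-1839752453/11619) = I*√2375120416823/3873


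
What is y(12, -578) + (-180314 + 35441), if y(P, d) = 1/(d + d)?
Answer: -167473189/1156 ≈ -1.4487e+5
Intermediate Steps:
y(P, d) = 1/(2*d)
y(12, -578) + (-180314 + 35441) = (½)/(-578) + (-180314 + 35441) = (½)*(-1/578) - 144873 = -1/1156 - 144873 = -167473189/1156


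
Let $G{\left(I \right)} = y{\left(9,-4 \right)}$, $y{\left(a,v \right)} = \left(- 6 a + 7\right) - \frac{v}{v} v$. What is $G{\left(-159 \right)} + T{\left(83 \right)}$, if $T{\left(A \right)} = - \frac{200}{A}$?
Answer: $- \frac{3769}{83} \approx -45.41$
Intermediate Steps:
$y{\left(a,v \right)} = 7 - v - 6 a$ ($y{\left(a,v \right)} = \left(7 - 6 a\right) - 1 v = \left(7 - 6 a\right) - v = 7 - v - 6 a$)
$G{\left(I \right)} = -43$ ($G{\left(I \right)} = 7 - -4 - 54 = 7 + 4 - 54 = -43$)
$G{\left(-159 \right)} + T{\left(83 \right)} = -43 - \frac{200}{83} = - \frac{3769}{83}$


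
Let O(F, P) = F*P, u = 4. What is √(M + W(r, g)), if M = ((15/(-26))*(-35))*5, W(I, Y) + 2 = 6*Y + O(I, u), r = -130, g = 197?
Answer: √514410/26 ≈ 27.586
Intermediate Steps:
W(I, Y) = -2 + 4*I + 6*Y (W(I, Y) = -2 + (6*Y + I*4) = -2 + (6*Y + 4*I) = -2 + (4*I + 6*Y) = -2 + 4*I + 6*Y)
M = 2625/26 (M = ((15*(-1/26))*(-35))*5 = -15/26*(-35)*5 = (525/26)*5 = 2625/26 ≈ 100.96)
√(M + W(r, g)) = √(2625/26 + (-2 + 4*(-130) + 6*197)) = √(2625/26 + (-2 - 520 + 1182)) = √(2625/26 + 660) = √(19785/26) = √514410/26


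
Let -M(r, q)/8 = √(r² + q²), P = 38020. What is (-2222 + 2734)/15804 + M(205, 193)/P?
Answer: 128/3951 - 2*√79274/9505 ≈ -0.026847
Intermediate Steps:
M(r, q) = -8*√(q² + r²) (M(r, q) = -8*√(r² + q²) = -8*√(q² + r²))
(-2222 + 2734)/15804 + M(205, 193)/P = (-2222 + 2734)/15804 - 8*√(193² + 205²)/38020 = 512*(1/15804) - 8*√(37249 + 42025)*(1/38020) = 128/3951 - 8*√79274*(1/38020) = 128/3951 - 2*√79274/9505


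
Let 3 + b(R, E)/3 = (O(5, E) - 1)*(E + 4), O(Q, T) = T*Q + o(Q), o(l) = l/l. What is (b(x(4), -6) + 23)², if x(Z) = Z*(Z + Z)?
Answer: 37636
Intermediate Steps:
o(l) = 1
x(Z) = 2*Z² (x(Z) = Z*(2*Z) = 2*Z²)
O(Q, T) = 1 + Q*T (O(Q, T) = T*Q + 1 = Q*T + 1 = 1 + Q*T)
b(R, E) = -9 + 15*E*(4 + E) (b(R, E) = -9 + 3*(((1 + 5*E) - 1)*(E + 4)) = -9 + 3*((5*E)*(4 + E)) = -9 + 3*(5*E*(4 + E)) = -9 + 15*E*(4 + E))
(b(x(4), -6) + 23)² = ((-9 + 15*(-6)² + 60*(-6)) + 23)² = ((-9 + 15*36 - 360) + 23)² = ((-9 + 540 - 360) + 23)² = (171 + 23)² = 194² = 37636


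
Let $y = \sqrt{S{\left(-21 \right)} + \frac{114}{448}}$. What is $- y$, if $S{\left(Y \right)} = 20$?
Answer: $- \frac{\sqrt{63518}}{56} \approx -4.5005$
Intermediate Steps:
$y = \frac{\sqrt{63518}}{56}$ ($y = \sqrt{20 + \frac{114}{448}} = \sqrt{20 + 114 \cdot \frac{1}{448}} = \sqrt{20 + \frac{57}{224}} = \sqrt{\frac{4537}{224}} = \frac{\sqrt{63518}}{56} \approx 4.5005$)
$- y = - \frac{\sqrt{63518}}{56}$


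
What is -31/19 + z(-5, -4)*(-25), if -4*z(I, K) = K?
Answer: -506/19 ≈ -26.632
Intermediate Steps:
z(I, K) = -K/4
-31/19 + z(-5, -4)*(-25) = -31/19 - 1/4*(-4)*(-25) = -31*1/19 + 1*(-25) = -31/19 - 25 = -506/19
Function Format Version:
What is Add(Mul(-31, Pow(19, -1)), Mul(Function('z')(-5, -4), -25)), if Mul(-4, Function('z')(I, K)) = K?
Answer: Rational(-506, 19) ≈ -26.632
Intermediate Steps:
Function('z')(I, K) = Mul(Rational(-1, 4), K)
Add(Mul(-31, Pow(19, -1)), Mul(Function('z')(-5, -4), -25)) = Add(Mul(-31, Pow(19, -1)), Mul(Mul(Rational(-1, 4), -4), -25)) = Add(Mul(-31, Rational(1, 19)), Mul(1, -25)) = Add(Rational(-31, 19), -25) = Rational(-506, 19)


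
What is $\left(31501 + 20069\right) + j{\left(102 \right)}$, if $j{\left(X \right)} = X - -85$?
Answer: $51757$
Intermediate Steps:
$j{\left(X \right)} = 85 + X$ ($j{\left(X \right)} = X + 85 = 85 + X$)
$\left(31501 + 20069\right) + j{\left(102 \right)} = \left(31501 + 20069\right) + \left(85 + 102\right) = 51570 + 187 = 51757$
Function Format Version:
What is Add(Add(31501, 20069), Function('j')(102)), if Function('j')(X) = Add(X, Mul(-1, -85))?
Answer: 51757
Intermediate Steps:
Function('j')(X) = Add(85, X) (Function('j')(X) = Add(X, 85) = Add(85, X))
Add(Add(31501, 20069), Function('j')(102)) = Add(Add(31501, 20069), Add(85, 102)) = Add(51570, 187) = 51757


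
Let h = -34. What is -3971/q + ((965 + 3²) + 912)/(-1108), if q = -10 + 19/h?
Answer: 74459219/198886 ≈ 374.38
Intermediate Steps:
q = -359/34 (q = -10 + 19/(-34) = -10 - 1/34*19 = -10 - 19/34 = -359/34 ≈ -10.559)
-3971/q + ((965 + 3²) + 912)/(-1108) = -3971/(-359/34) + ((965 + 3²) + 912)/(-1108) = -3971*(-34/359) + ((965 + 9) + 912)*(-1/1108) = 135014/359 + (974 + 912)*(-1/1108) = 135014/359 + 1886*(-1/1108) = 135014/359 - 943/554 = 74459219/198886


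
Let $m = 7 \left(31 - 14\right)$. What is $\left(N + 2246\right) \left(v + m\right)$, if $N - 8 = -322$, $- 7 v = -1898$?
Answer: $753756$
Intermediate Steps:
$v = \frac{1898}{7}$ ($v = \left(- \frac{1}{7}\right) \left(-1898\right) = \frac{1898}{7} \approx 271.14$)
$N = -314$ ($N = 8 - 322 = -314$)
$m = 119$ ($m = 7 \cdot 17 = 119$)
$\left(N + 2246\right) \left(v + m\right) = \left(-314 + 2246\right) \left(\frac{1898}{7} + 119\right) = 1932 \cdot \frac{2731}{7} = 753756$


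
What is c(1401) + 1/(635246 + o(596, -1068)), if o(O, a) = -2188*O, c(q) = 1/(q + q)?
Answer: 18500/52055089 ≈ 0.00035539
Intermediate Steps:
c(q) = 1/(2*q)
c(1401) + 1/(635246 + o(596, -1068)) = (½)/1401 + 1/(635246 - 2188*596) = (½)*(1/1401) + 1/(635246 - 1304048) = 1/2802 + 1/(-668802) = 1/2802 - 1/668802 = 18500/52055089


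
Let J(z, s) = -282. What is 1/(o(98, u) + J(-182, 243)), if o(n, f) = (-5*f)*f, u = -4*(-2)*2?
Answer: -1/1562 ≈ -0.00064021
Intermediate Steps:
u = 16 (u = 8*2 = 16)
o(n, f) = -5*f²
1/(o(98, u) + J(-182, 243)) = 1/(-5*16² - 282) = 1/(-5*256 - 282) = 1/(-1280 - 282) = 1/(-1562) = -1/1562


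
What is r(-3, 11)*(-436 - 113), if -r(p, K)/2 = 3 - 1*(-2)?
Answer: 5490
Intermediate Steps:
r(p, K) = -10 (r(p, K) = -2*(3 - 1*(-2)) = -2*(3 + 2) = -2*5 = -10)
r(-3, 11)*(-436 - 113) = -10*(-436 - 113) = -10*(-549) = 5490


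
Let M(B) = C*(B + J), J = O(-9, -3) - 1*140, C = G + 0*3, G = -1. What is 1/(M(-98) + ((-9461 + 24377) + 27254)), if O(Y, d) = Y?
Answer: 1/42417 ≈ 2.3575e-5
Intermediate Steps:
C = -1 (C = -1 + 0*3 = -1 + 0 = -1)
J = -149 (J = -9 - 1*140 = -9 - 140 = -149)
M(B) = 149 - B (M(B) = -(B - 149) = -(-149 + B) = 149 - B)
1/(M(-98) + ((-9461 + 24377) + 27254)) = 1/((149 - 1*(-98)) + ((-9461 + 24377) + 27254)) = 1/((149 + 98) + (14916 + 27254)) = 1/(247 + 42170) = 1/42417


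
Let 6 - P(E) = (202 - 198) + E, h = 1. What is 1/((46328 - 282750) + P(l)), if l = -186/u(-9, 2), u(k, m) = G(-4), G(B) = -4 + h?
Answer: -1/236482 ≈ -4.2286e-6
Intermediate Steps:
G(B) = -3 (G(B) = -4 + 1 = -3)
u(k, m) = -3
l = 62 (l = -186/(-3) = -186*(-⅓) = 62)
P(E) = 2 - E (P(E) = 6 - ((202 - 198) + E) = 6 - (4 + E) = 6 + (-4 - E) = 2 - E)
1/((46328 - 282750) + P(l)) = 1/((46328 - 282750) + (2 - 1*62)) = 1/(-236422 + (2 - 62)) = 1/(-236422 - 60) = 1/(-236482) = -1/236482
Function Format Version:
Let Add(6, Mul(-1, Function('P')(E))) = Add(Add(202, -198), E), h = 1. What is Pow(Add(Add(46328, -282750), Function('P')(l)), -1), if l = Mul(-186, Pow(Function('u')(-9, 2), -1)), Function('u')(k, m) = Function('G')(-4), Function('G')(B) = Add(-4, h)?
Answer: Rational(-1, 236482) ≈ -4.2286e-6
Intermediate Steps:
Function('G')(B) = -3 (Function('G')(B) = Add(-4, 1) = -3)
Function('u')(k, m) = -3
l = 62 (l = Mul(-186, Pow(-3, -1)) = Mul(-186, Rational(-1, 3)) = 62)
Function('P')(E) = Add(2, Mul(-1, E)) (Function('P')(E) = Add(6, Mul(-1, Add(Add(202, -198), E))) = Add(6, Mul(-1, Add(4, E))) = Add(6, Add(-4, Mul(-1, E))) = Add(2, Mul(-1, E)))
Pow(Add(Add(46328, -282750), Function('P')(l)), -1) = Pow(Add(Add(46328, -282750), Add(2, Mul(-1, 62))), -1) = Pow(Add(-236422, Add(2, -62)), -1) = Pow(Add(-236422, -60), -1) = Pow(-236482, -1) = Rational(-1, 236482)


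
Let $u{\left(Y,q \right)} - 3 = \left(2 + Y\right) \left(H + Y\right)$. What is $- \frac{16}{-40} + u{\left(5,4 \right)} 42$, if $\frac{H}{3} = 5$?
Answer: $\frac{30032}{5} \approx 6006.4$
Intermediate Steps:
$H = 15$ ($H = 3 \cdot 5 = 15$)
$u{\left(Y,q \right)} = 3 + \left(2 + Y\right) \left(15 + Y\right)$
$- \frac{16}{-40} + u{\left(5,4 \right)} 42 = - \frac{16}{-40} + \left(33 + 5^{2} + 17 \cdot 5\right) 42 = \left(-16\right) \left(- \frac{1}{40}\right) + \left(33 + 25 + 85\right) 42 = \frac{2}{5} + 143 \cdot 42 = \frac{2}{5} + 6006 = \frac{30032}{5}$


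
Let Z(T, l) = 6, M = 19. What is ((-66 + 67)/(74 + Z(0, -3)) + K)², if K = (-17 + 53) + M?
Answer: 19368801/6400 ≈ 3026.4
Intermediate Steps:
K = 55 (K = (-17 + 53) + 19 = 36 + 19 = 55)
((-66 + 67)/(74 + Z(0, -3)) + K)² = ((-66 + 67)/(74 + 6) + 55)² = (1/80 + 55)² = (4401/80)² = 19368801/6400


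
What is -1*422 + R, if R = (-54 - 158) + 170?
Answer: -464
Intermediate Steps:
R = -42 (R = -212 + 170 = -42)
-1*422 + R = -1*422 - 42 = -422 - 42 = -464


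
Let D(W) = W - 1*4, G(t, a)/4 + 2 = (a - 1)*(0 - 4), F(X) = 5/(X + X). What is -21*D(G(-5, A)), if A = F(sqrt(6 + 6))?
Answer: -84 + 140*sqrt(3) ≈ 158.49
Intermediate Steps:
F(X) = 5/(2*X) (F(X) = 5/((2*X)) = 5*(1/(2*X)) = 5/(2*X))
A = 5*sqrt(3)/12 (A = 5/(2*(sqrt(6 + 6))) = 5/(2*(sqrt(12))) = 5/(2*((2*sqrt(3)))) = 5*(sqrt(3)/6)/2 = 5*sqrt(3)/12 ≈ 0.72169)
G(t, a) = 8 - 16*a (G(t, a) = -8 + 4*((a - 1)*(0 - 4)) = -8 + 4*((-1 + a)*(-4)) = -8 + 4*(4 - 4*a) = -8 + (16 - 16*a) = 8 - 16*a)
D(W) = -4 + W (D(W) = W - 4 = -4 + W)
-21*D(G(-5, A)) = -21*(-4 + (8 - 20*sqrt(3)/3)) = -21*(4 - 20*sqrt(3)/3) = -84 + 140*sqrt(3)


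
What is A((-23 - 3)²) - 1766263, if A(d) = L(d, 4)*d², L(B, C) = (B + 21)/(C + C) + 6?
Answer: 40789627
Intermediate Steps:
L(B, C) = 6 + (21 + B)/(2*C) (L(B, C) = (21 + B)/((2*C)) + 6 = (21 + B)*(1/(2*C)) + 6 = (21 + B)/(2*C) + 6 = 6 + (21 + B)/(2*C))
A(d) = d²*(69/8 + d/8) (A(d) = ((½)*(21 + d + 12*4)/4)*d² = ((½)*(¼)*(21 + d + 48))*d² = ((½)*(¼)*(69 + d))*d² = (69/8 + d/8)*d² = d²*(69/8 + d/8))
A((-23 - 3)²) - 1766263 = ((-23 - 3)²)²*(69 + (-23 - 3)²)/8 - 1766263 = ((-26)²)²*(69 + (-26)²)/8 - 1766263 = (⅛)*676²*(69 + 676) - 1766263 = (⅛)*456976*745 - 1766263 = 42555890 - 1766263 = 40789627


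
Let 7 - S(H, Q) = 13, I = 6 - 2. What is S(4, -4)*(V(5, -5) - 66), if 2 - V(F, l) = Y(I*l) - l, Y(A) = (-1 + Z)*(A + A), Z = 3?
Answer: -66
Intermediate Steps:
I = 4
S(H, Q) = -6 (S(H, Q) = 7 - 1*13 = 7 - 13 = -6)
Y(A) = 4*A (Y(A) = (-1 + 3)*(A + A) = 2*(2*A) = 4*A)
V(F, l) = 2 - 15*l (V(F, l) = 2 - (4*(4*l) - l) = 2 - (16*l - l) = 2 - 15*l)
S(4, -4)*(V(5, -5) - 66) = -6*((2 - 15*(-5)) - 66) = -6*((2 + 75) - 66) = -6*(77 - 66) = -6*11 = -66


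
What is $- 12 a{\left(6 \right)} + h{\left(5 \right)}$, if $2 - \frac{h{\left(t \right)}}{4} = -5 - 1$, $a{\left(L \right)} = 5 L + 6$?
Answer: $-400$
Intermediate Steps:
$a{\left(L \right)} = 6 + 5 L$
$h{\left(t \right)} = 32$ ($h{\left(t \right)} = 8 - 4 \left(-5 - 1\right) = 8 - -24 = 8 + 24 = 32$)
$- 12 a{\left(6 \right)} + h{\left(5 \right)} = - 12 \left(6 + 5 \cdot 6\right) + 32 = - 12 \left(6 + 30\right) + 32 = \left(-12\right) 36 + 32 = -432 + 32 = -400$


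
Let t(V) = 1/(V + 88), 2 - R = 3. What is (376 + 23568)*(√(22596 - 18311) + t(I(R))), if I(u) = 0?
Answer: 2993/11 + 23944*√4285 ≈ 1.5676e+6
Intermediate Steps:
R = -1 (R = 2 - 1*3 = 2 - 3 = -1)
t(V) = 1/(88 + V)
(376 + 23568)*(√(22596 - 18311) + t(I(R))) = (376 + 23568)*(√(22596 - 18311) + 1/(88 + 0)) = 23944*(√4285 + 1/88) = 23944*(1/88 + √4285) = 2993/11 + 23944*√4285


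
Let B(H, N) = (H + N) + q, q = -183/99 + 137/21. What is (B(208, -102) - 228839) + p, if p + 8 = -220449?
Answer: -34587270/77 ≈ -4.4919e+5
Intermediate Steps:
p = -220457 (p = -8 - 220449 = -220457)
q = 360/77 (q = -183*1/99 + 137*(1/21) = -61/33 + 137/21 = 360/77 ≈ 4.6753)
B(H, N) = 360/77 + H + N (B(H, N) = (H + N) + 360/77 = 360/77 + H + N)
(B(208, -102) - 228839) + p = ((360/77 + 208 - 102) - 228839) - 220457 = (8522/77 - 228839) - 220457 = -17612081/77 - 220457 = -34587270/77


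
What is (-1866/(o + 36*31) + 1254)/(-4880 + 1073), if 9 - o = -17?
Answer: -238367/724599 ≈ -0.32896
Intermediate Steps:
o = 26 (o = 9 - 1*(-17) = 9 + 17 = 26)
(-1866/(o + 36*31) + 1254)/(-4880 + 1073) = (-1866/(26 + 36*31) + 1254)/(-4880 + 1073) = (-1866/(26 + 1116) + 1254)/(-3807) = (-1866/1142 + 1254)*(-1/3807) = (-1866*1/1142 + 1254)*(-1/3807) = (-933/571 + 1254)*(-1/3807) = (715101/571)*(-1/3807) = -238367/724599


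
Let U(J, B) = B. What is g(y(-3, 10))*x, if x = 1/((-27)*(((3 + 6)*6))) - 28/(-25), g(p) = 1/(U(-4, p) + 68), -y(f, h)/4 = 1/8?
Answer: 40799/2460375 ≈ 0.016582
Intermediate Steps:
y(f, h) = -1/2 (y(f, h) = -4/8 = -4*1/8 = -1/2)
g(p) = 1/(68 + p) (g(p) = 1/(p + 68) = 1/(68 + p))
x = 40799/36450 (x = -1/(27*(9*6)) - 28*(-1/25) = -1/27/54 + 28/25 = -1/27*1/54 + 28/25 = -1/1458 + 28/25 = 40799/36450 ≈ 1.1193)
g(y(-3, 10))*x = (40799/36450)/(68 - 1/2) = (40799/36450)/(135/2) = (2/135)*(40799/36450) = 40799/2460375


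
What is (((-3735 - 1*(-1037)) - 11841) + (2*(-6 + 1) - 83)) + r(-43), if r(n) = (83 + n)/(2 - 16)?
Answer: -102444/7 ≈ -14635.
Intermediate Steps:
r(n) = -83/14 - n/14 (r(n) = (83 + n)/(-14) = (83 + n)*(-1/14) = -83/14 - n/14)
(((-3735 - 1*(-1037)) - 11841) + (2*(-6 + 1) - 83)) + r(-43) = (((-3735 - 1*(-1037)) - 11841) + (2*(-6 + 1) - 83)) + (-83/14 - 1/14*(-43)) = (((-3735 + 1037) - 11841) + (2*(-5) - 83)) + (-83/14 + 43/14) = ((-2698 - 11841) + (-10 - 83)) - 20/7 = (-14539 - 93) - 20/7 = -14632 - 20/7 = -102444/7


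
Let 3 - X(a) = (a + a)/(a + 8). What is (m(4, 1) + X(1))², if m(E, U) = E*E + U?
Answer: 31684/81 ≈ 391.16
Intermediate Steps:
X(a) = 3 - 2*a/(8 + a) (X(a) = 3 - (a + a)/(a + 8) = 3 - 2*a/(8 + a))
m(E, U) = U + E² (m(E, U) = E² + U = U + E²)
(m(4, 1) + X(1))² = ((1 + 4²) + (24 + 1)/(8 + 1))² = ((1 + 16) + 25/9)² = (17 + (⅑)*25)² = (17 + 25/9)² = (178/9)² = 31684/81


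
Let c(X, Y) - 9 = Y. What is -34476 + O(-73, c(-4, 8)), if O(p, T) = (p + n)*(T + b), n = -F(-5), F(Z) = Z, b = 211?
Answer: -49980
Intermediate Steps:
n = 5 (n = -1*(-5) = 5)
c(X, Y) = 9 + Y
O(p, T) = (5 + p)*(211 + T) (O(p, T) = (p + 5)*(T + 211) = (5 + p)*(211 + T))
-34476 + O(-73, c(-4, 8)) = -34476 + (1055 + 5*(9 + 8) + 211*(-73) + (9 + 8)*(-73)) = -34476 + (1055 + 5*17 - 15403 + 17*(-73)) = -34476 + (1055 + 85 - 15403 - 1241) = -34476 - 15504 = -49980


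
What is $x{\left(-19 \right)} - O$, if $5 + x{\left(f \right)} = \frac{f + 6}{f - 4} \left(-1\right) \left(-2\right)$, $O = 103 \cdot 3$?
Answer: $- \frac{7196}{23} \approx -312.87$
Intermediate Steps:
$O = 309$
$x{\left(f \right)} = -5 + \frac{2 \left(6 + f\right)}{-4 + f}$ ($x{\left(f \right)} = -5 + \frac{f + 6}{f - 4} \left(-1\right) \left(-2\right) = -5 + \frac{6 + f}{-4 + f} \left(-1\right) \left(-2\right) = -5 + - \frac{6 + f}{-4 + f} \left(-2\right) = -5 + \frac{2 \left(6 + f\right)}{-4 + f}$)
$x{\left(-19 \right)} - O = \frac{32 - -57}{-4 - 19} - 309 = \frac{32 + 57}{-23} - 309 = \left(- \frac{1}{23}\right) 89 - 309 = - \frac{89}{23} - 309 = - \frac{7196}{23}$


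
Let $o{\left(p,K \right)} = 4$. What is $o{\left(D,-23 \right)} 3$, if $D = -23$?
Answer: $12$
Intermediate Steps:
$o{\left(D,-23 \right)} 3 = 4 \cdot 3 = 12$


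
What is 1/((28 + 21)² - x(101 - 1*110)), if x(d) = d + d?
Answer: 1/2419 ≈ 0.00041339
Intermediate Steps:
x(d) = 2*d
1/((28 + 21)² - x(101 - 1*110)) = 1/((28 + 21)² - 2*(101 - 1*110)) = 1/(49² - 2*(101 - 110)) = 1/(2401 - 2*(-9)) = 1/(2401 - 1*(-18)) = 1/(2401 + 18) = 1/2419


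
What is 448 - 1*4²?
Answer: 432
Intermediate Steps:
448 - 1*4² = 448 - 1*16 = 448 - 16 = 432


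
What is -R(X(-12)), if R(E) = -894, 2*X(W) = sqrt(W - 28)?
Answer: 894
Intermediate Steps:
X(W) = sqrt(-28 + W)/2 (X(W) = sqrt(W - 28)/2 = sqrt(-28 + W)/2)
-R(X(-12)) = -1*(-894) = 894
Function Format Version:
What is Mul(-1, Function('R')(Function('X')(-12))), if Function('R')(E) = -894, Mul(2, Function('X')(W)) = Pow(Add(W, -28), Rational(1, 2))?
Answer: 894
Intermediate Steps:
Function('X')(W) = Mul(Rational(1, 2), Pow(Add(-28, W), Rational(1, 2))) (Function('X')(W) = Mul(Rational(1, 2), Pow(Add(W, -28), Rational(1, 2))) = Mul(Rational(1, 2), Pow(Add(-28, W), Rational(1, 2))))
Mul(-1, Function('R')(Function('X')(-12))) = Mul(-1, -894) = 894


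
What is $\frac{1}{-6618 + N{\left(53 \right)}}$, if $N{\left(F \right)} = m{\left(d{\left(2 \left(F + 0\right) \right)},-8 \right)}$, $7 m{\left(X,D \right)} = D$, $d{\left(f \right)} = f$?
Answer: $- \frac{7}{46334} \approx -0.00015108$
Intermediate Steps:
$m{\left(X,D \right)} = \frac{D}{7}$
$N{\left(F \right)} = - \frac{8}{7}$ ($N{\left(F \right)} = \frac{1}{7} \left(-8\right) = - \frac{8}{7}$)
$\frac{1}{-6618 + N{\left(53 \right)}} = \frac{1}{-6618 - \frac{8}{7}} = \frac{1}{- \frac{46334}{7}} = - \frac{7}{46334}$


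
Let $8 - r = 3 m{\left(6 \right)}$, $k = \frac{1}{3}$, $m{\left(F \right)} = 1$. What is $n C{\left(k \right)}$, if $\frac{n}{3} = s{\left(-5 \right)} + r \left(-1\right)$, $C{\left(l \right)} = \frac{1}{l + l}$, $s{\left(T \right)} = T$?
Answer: $-45$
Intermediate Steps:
$k = \frac{1}{3} \approx 0.33333$
$r = 5$ ($r = 8 - 3 \cdot 1 = 8 - 3 = 5$)
$C{\left(l \right)} = \frac{1}{2 l}$
$n = -30$ ($n = 3 \left(-5 + 5 \left(-1\right)\right) = 3 \left(-5 - 5\right) = 3 \left(-10\right) = -30$)
$n C{\left(k \right)} = - 30 \frac{\frac{1}{\frac{1}{3}}}{2} = - 30 \cdot \frac{1}{2} \cdot 3 = \left(-30\right) \frac{3}{2} = -45$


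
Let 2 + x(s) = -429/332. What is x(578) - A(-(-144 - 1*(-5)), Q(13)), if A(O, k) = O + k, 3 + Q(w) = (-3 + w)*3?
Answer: -56205/332 ≈ -169.29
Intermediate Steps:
Q(w) = -12 + 3*w (Q(w) = -3 + (-3 + w)*3 = -3 + (-9 + 3*w) = -12 + 3*w)
x(s) = -1093/332 (x(s) = -2 - 429/332 = -1093/332)
x(578) - A(-(-144 - 1*(-5)), Q(13)) = -1093/332 - (-(-144 - 1*(-5)) + (-12 + 3*13)) = -1093/332 - (-(-144 + 5) + (-12 + 39)) = -1093/332 - (-1*(-139) + 27) = -1093/332 - (139 + 27) = -1093/332 - 1*166 = -1093/332 - 166 = -56205/332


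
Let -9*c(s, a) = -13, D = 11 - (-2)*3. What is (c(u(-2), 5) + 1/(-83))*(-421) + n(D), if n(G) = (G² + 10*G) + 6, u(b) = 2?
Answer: -103115/747 ≈ -138.04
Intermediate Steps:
D = 17 (D = 11 - 1*(-6) = 11 + 6 = 17)
c(s, a) = 13/9 (c(s, a) = -⅑*(-13) = 13/9)
n(G) = 6 + G² + 10*G
(c(u(-2), 5) + 1/(-83))*(-421) + n(D) = (13/9 + 1/(-83))*(-421) + (6 + 17² + 10*17) = (13/9 - 1/83)*(-421) + (6 + 289 + 170) = (1070/747)*(-421) + 465 = -450470/747 + 465 = -103115/747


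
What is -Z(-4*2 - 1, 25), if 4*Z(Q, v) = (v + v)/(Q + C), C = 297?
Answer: -25/576 ≈ -0.043403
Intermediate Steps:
Z(Q, v) = v/(2*(297 + Q)) (Z(Q, v) = ((v + v)/(Q + 297))/4 = ((2*v)/(297 + Q))/4 = (2*v/(297 + Q))/4 = v/(2*(297 + Q)))
-Z(-4*2 - 1, 25) = -25/(2*(297 + (-4*2 - 1))) = -25/(2*(297 + (-8 - 1))) = -25/(2*(297 - 9)) = -25/(2*288) = -1*25/576 = -25/576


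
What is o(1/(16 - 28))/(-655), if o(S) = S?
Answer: 1/7860 ≈ 0.00012723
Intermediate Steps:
o(1/(16 - 28))/(-655) = 1/((16 - 28)*(-655)) = -1/655/(-12) = -1/12*(-1/655) = 1/7860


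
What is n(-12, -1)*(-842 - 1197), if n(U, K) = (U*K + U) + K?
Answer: 2039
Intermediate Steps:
n(U, K) = K + U + K*U (n(U, K) = (K*U + U) + K = (U + K*U) + K = K + U + K*U)
n(-12, -1)*(-842 - 1197) = (-1 - 12 - 1*(-12))*(-842 - 1197) = (-1 - 12 + 12)*(-2039) = -1*(-2039) = 2039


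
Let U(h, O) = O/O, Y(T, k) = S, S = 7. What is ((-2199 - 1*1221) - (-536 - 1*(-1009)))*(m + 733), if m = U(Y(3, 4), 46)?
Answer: -2857462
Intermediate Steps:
Y(T, k) = 7
U(h, O) = 1
m = 1
((-2199 - 1*1221) - (-536 - 1*(-1009)))*(m + 733) = ((-2199 - 1*1221) - (-536 - 1*(-1009)))*(1 + 733) = ((-2199 - 1221) - (-536 + 1009))*734 = (-3420 - 1*473)*734 = (-3420 - 473)*734 = -3893*734 = -2857462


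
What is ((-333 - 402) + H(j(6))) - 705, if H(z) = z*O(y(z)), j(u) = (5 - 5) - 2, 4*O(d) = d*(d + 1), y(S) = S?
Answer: -1441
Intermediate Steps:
O(d) = d*(1 + d)/4 (O(d) = (d*(d + 1))/4 = (d*(1 + d))/4 = d*(1 + d)/4)
j(u) = -2 (j(u) = 0 - 2 = -2)
H(z) = z²*(1 + z)/4 (H(z) = z*(z*(1 + z)/4) = z²*(1 + z)/4)
((-333 - 402) + H(j(6))) - 705 = ((-333 - 402) + (¼)*(-2)²*(1 - 2)) - 705 = (-735 + (¼)*4*(-1)) - 705 = (-735 - 1) - 705 = -736 - 705 = -1441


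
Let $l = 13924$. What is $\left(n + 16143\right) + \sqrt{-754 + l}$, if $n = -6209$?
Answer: $9934 + \sqrt{13170} \approx 10049.0$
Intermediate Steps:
$\left(n + 16143\right) + \sqrt{-754 + l} = \left(-6209 + 16143\right) + \sqrt{-754 + 13924} = 9934 + \sqrt{13170}$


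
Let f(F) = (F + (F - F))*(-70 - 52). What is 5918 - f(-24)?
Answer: 2990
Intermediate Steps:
f(F) = -122*F (f(F) = (F + 0)*(-122) = F*(-122) = -122*F)
5918 - f(-24) = 5918 - (-122)*(-24) = 5918 - 1*2928 = 5918 - 2928 = 2990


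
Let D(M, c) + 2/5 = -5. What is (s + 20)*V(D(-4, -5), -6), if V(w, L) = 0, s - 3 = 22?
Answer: 0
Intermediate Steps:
D(M, c) = -27/5 (D(M, c) = -⅖ - 5 = -27/5)
s = 25 (s = 3 + 22 = 25)
(s + 20)*V(D(-4, -5), -6) = (25 + 20)*0 = 45*0 = 0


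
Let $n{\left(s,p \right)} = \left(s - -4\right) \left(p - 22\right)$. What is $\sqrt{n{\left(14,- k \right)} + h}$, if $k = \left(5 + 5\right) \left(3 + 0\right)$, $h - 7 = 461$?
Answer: $6 i \sqrt{13} \approx 21.633 i$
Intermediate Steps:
$h = 468$ ($h = 7 + 461 = 468$)
$k = 30$ ($k = 10 \cdot 3 = 30$)
$n{\left(s,p \right)} = \left(-22 + p\right) \left(4 + s\right)$ ($n{\left(s,p \right)} = \left(s + 4\right) \left(-22 + p\right) = \left(4 + s\right) \left(-22 + p\right) = \left(-22 + p\right) \left(4 + s\right)$)
$\sqrt{n{\left(14,- k \right)} + h} = \sqrt{\left(-88 - 308 + 4 \left(\left(-1\right) 30\right) + \left(-1\right) 30 \cdot 14\right) + 468} = \sqrt{\left(-88 - 308 + 4 \left(-30\right) - 420\right) + 468} = \sqrt{\left(-88 - 308 - 120 - 420\right) + 468} = \sqrt{-936 + 468} = \sqrt{-468} = 6 i \sqrt{13}$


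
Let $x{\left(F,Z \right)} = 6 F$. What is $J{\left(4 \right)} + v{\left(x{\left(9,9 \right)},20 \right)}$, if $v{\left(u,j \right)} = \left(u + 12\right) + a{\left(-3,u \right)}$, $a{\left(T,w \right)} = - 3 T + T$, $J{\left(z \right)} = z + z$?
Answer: $80$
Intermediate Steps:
$J{\left(z \right)} = 2 z$
$a{\left(T,w \right)} = - 2 T$
$v{\left(u,j \right)} = 18 + u$ ($v{\left(u,j \right)} = \left(u + 12\right) - -6 = \left(12 + u\right) + 6 = 18 + u$)
$J{\left(4 \right)} + v{\left(x{\left(9,9 \right)},20 \right)} = 2 \cdot 4 + \left(18 + 6 \cdot 9\right) = 8 + \left(18 + 54\right) = 8 + 72 = 80$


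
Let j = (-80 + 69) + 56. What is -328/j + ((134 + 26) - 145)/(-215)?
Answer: -14239/1935 ≈ -7.3587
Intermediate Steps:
j = 45 (j = -11 + 56 = 45)
-328/j + ((134 + 26) - 145)/(-215) = -328/45 + ((134 + 26) - 145)/(-215) = -328*1/45 + (160 - 145)*(-1/215) = -328/45 + 15*(-1/215) = -328/45 - 3/43 = -14239/1935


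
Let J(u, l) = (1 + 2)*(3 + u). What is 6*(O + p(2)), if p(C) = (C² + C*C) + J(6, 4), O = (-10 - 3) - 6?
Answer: 96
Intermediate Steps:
O = -19 (O = -13 - 6 = -19)
J(u, l) = 9 + 3*u (J(u, l) = 3*(3 + u) = 9 + 3*u)
p(C) = 27 + 2*C² (p(C) = (C² + C*C) + (9 + 3*6) = (C² + C²) + (9 + 18) = 2*C² + 27 = 27 + 2*C²)
6*(O + p(2)) = 6*(-19 + (27 + 2*2²)) = 6*(-19 + (27 + 2*4)) = 6*(-19 + (27 + 8)) = 6*(-19 + 35) = 6*16 = 96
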